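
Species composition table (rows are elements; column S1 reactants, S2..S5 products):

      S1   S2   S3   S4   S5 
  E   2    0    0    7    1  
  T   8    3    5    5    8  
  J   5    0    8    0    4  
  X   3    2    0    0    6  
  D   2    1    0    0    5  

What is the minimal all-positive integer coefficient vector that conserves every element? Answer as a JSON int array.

E: 4·2 = 8 | 3·0+2·0+1·7+1·1 = 8
T: 4·8 = 32 | 3·3+2·5+1·5+1·8 = 32
J: 4·5 = 20 | 3·0+2·8+1·0+1·4 = 20
X: 4·3 = 12 | 3·2+2·0+1·0+1·6 = 12
D: 4·2 = 8 | 3·1+2·0+1·0+1·5 = 8
gcd(4,3,2,1,1) = 1

Coefficients: [4, 3, 2, 1, 1]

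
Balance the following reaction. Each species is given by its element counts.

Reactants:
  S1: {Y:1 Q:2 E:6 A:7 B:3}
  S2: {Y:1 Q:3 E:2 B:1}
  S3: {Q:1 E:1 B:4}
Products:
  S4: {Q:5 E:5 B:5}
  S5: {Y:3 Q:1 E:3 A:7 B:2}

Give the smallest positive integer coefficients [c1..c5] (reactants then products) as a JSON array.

Y: 3·1+6·1+4·0 = 9 | 5·0+3·3 = 9
Q: 3·2+6·3+4·1 = 28 | 5·5+3·1 = 28
E: 3·6+6·2+4·1 = 34 | 5·5+3·3 = 34
A: 3·7+6·0+4·0 = 21 | 5·0+3·7 = 21
B: 3·3+6·1+4·4 = 31 | 5·5+3·2 = 31
gcd(3,6,4,5,3) = 1

Coefficients: [3, 6, 4, 5, 3]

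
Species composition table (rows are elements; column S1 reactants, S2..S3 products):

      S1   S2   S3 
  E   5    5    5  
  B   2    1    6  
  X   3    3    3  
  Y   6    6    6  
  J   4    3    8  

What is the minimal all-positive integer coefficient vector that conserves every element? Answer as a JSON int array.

E: 5·5 = 25 | 4·5+1·5 = 25
B: 5·2 = 10 | 4·1+1·6 = 10
X: 5·3 = 15 | 4·3+1·3 = 15
Y: 5·6 = 30 | 4·6+1·6 = 30
J: 5·4 = 20 | 4·3+1·8 = 20
gcd(5,4,1) = 1

Coefficients: [5, 4, 1]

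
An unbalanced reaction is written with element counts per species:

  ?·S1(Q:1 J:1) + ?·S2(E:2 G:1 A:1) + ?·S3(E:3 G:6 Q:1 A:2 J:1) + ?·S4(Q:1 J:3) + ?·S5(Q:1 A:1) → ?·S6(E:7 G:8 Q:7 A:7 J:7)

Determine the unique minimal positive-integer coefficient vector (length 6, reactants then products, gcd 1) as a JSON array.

E: 3·0+4·2+2·3+3·0+6·0 = 14 | 2·7 = 14
G: 3·0+4·1+2·6+3·0+6·0 = 16 | 2·8 = 16
Q: 3·1+4·0+2·1+3·1+6·1 = 14 | 2·7 = 14
A: 3·0+4·1+2·2+3·0+6·1 = 14 | 2·7 = 14
J: 3·1+4·0+2·1+3·3+6·0 = 14 | 2·7 = 14
gcd(3,4,2,3,6,2) = 1

Coefficients: [3, 4, 2, 3, 6, 2]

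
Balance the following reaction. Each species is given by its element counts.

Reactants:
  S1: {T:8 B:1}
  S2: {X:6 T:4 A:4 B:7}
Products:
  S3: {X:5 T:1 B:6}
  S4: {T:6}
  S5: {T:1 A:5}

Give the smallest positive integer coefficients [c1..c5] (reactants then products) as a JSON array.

X: 1·0+5·6 = 30 | 6·5+3·0+4·0 = 30
T: 1·8+5·4 = 28 | 6·1+3·6+4·1 = 28
A: 1·0+5·4 = 20 | 6·0+3·0+4·5 = 20
B: 1·1+5·7 = 36 | 6·6+3·0+4·0 = 36
gcd(1,5,6,3,4) = 1

Coefficients: [1, 5, 6, 3, 4]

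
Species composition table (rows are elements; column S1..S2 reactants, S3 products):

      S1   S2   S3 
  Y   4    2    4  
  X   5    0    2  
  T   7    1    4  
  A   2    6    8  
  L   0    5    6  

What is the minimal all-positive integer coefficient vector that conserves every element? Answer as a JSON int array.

Coefficients: [2, 6, 5]

Y: 2·4+6·2 = 20 | 5·4 = 20
X: 2·5+6·0 = 10 | 5·2 = 10
T: 2·7+6·1 = 20 | 5·4 = 20
A: 2·2+6·6 = 40 | 5·8 = 40
L: 2·0+6·5 = 30 | 5·6 = 30
gcd(2,6,5) = 1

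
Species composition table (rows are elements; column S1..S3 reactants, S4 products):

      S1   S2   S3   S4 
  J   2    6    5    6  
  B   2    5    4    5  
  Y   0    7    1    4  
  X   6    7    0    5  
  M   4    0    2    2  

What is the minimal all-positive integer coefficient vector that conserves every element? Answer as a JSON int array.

Coefficients: [1, 2, 2, 4]

J: 1·2+2·6+2·5 = 24 | 4·6 = 24
B: 1·2+2·5+2·4 = 20 | 4·5 = 20
Y: 1·0+2·7+2·1 = 16 | 4·4 = 16
X: 1·6+2·7+2·0 = 20 | 4·5 = 20
M: 1·4+2·0+2·2 = 8 | 4·2 = 8
gcd(1,2,2,4) = 1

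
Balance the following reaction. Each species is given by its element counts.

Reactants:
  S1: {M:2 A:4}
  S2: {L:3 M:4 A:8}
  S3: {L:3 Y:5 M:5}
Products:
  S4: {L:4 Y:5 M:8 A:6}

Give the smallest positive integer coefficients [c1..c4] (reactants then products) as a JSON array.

Coefficients: [5, 2, 6, 6]

L: 5·0+2·3+6·3 = 24 | 6·4 = 24
Y: 5·0+2·0+6·5 = 30 | 6·5 = 30
M: 5·2+2·4+6·5 = 48 | 6·8 = 48
A: 5·4+2·8+6·0 = 36 | 6·6 = 36
gcd(5,2,6,6) = 1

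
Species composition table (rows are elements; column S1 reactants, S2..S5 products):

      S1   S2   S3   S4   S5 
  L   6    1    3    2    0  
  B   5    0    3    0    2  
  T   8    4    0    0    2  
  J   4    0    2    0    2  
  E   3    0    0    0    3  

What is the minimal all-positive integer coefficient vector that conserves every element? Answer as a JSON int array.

L: 4·6 = 24 | 6·1+4·3+3·2+4·0 = 24
B: 4·5 = 20 | 6·0+4·3+3·0+4·2 = 20
T: 4·8 = 32 | 6·4+4·0+3·0+4·2 = 32
J: 4·4 = 16 | 6·0+4·2+3·0+4·2 = 16
E: 4·3 = 12 | 6·0+4·0+3·0+4·3 = 12
gcd(4,6,4,3,4) = 1

Coefficients: [4, 6, 4, 3, 4]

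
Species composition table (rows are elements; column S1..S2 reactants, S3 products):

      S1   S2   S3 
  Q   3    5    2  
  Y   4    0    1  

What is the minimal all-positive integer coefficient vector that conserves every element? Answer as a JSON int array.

Q: 1·3+1·5 = 8 | 4·2 = 8
Y: 1·4+1·0 = 4 | 4·1 = 4
gcd(1,1,4) = 1

Coefficients: [1, 1, 4]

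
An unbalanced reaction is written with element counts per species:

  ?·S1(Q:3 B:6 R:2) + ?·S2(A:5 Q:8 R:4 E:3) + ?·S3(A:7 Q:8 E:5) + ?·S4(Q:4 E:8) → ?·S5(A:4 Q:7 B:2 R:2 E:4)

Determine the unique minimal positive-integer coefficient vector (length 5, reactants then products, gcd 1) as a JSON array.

Coefficients: [2, 2, 2, 1, 6]

A: 2·0+2·5+2·7+1·0 = 24 | 6·4 = 24
Q: 2·3+2·8+2·8+1·4 = 42 | 6·7 = 42
B: 2·6+2·0+2·0+1·0 = 12 | 6·2 = 12
R: 2·2+2·4+2·0+1·0 = 12 | 6·2 = 12
E: 2·0+2·3+2·5+1·8 = 24 | 6·4 = 24
gcd(2,2,2,1,6) = 1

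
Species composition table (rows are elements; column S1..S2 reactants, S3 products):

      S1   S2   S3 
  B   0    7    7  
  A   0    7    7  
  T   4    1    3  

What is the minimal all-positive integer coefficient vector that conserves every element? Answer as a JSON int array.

B: 1·0+2·7 = 14 | 2·7 = 14
A: 1·0+2·7 = 14 | 2·7 = 14
T: 1·4+2·1 = 6 | 2·3 = 6
gcd(1,2,2) = 1

Coefficients: [1, 2, 2]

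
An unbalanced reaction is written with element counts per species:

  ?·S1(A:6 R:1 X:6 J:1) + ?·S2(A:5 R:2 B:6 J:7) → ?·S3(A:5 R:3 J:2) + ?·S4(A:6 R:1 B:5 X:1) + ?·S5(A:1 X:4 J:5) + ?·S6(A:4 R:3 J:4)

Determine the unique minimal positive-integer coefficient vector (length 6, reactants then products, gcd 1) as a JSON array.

Coefficients: [5, 5, 1, 6, 6, 2]

A: 5·6+5·5 = 55 | 1·5+6·6+6·1+2·4 = 55
R: 5·1+5·2 = 15 | 1·3+6·1+6·0+2·3 = 15
B: 5·0+5·6 = 30 | 1·0+6·5+6·0+2·0 = 30
X: 5·6+5·0 = 30 | 1·0+6·1+6·4+2·0 = 30
J: 5·1+5·7 = 40 | 1·2+6·0+6·5+2·4 = 40
gcd(5,5,1,6,6,2) = 1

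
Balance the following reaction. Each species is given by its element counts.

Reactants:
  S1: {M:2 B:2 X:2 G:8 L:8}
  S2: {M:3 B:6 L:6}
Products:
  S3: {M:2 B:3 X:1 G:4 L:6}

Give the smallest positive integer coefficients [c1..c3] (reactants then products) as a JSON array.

Coefficients: [3, 2, 6]

M: 3·2+2·3 = 12 | 6·2 = 12
B: 3·2+2·6 = 18 | 6·3 = 18
X: 3·2+2·0 = 6 | 6·1 = 6
G: 3·8+2·0 = 24 | 6·4 = 24
L: 3·8+2·6 = 36 | 6·6 = 36
gcd(3,2,6) = 1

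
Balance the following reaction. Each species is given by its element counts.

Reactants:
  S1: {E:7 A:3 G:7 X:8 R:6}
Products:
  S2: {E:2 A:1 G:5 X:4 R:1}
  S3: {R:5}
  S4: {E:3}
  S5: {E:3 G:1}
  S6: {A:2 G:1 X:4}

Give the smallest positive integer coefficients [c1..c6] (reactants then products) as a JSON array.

Coefficients: [3, 3, 3, 2, 3, 3]

E: 3·7 = 21 | 3·2+3·0+2·3+3·3+3·0 = 21
A: 3·3 = 9 | 3·1+3·0+2·0+3·0+3·2 = 9
G: 3·7 = 21 | 3·5+3·0+2·0+3·1+3·1 = 21
X: 3·8 = 24 | 3·4+3·0+2·0+3·0+3·4 = 24
R: 3·6 = 18 | 3·1+3·5+2·0+3·0+3·0 = 18
gcd(3,3,3,2,3,3) = 1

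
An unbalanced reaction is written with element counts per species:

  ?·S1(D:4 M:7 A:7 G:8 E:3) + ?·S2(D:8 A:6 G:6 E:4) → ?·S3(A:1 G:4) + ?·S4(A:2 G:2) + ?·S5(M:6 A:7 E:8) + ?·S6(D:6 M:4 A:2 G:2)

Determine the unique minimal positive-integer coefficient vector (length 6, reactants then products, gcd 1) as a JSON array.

D: 4·4+1·8 = 24 | 6·0+3·0+2·0+4·6 = 24
M: 4·7+1·0 = 28 | 6·0+3·0+2·6+4·4 = 28
A: 4·7+1·6 = 34 | 6·1+3·2+2·7+4·2 = 34
G: 4·8+1·6 = 38 | 6·4+3·2+2·0+4·2 = 38
E: 4·3+1·4 = 16 | 6·0+3·0+2·8+4·0 = 16
gcd(4,1,6,3,2,4) = 1

Coefficients: [4, 1, 6, 3, 2, 4]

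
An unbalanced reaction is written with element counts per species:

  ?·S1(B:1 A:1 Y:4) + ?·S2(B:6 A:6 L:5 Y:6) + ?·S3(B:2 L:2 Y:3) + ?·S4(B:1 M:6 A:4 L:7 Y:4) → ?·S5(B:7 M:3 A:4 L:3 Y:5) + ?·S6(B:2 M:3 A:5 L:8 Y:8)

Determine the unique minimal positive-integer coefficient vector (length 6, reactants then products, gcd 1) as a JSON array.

Coefficients: [3, 3, 3, 4, 3, 5]

B: 3·1+3·6+3·2+4·1 = 31 | 3·7+5·2 = 31
M: 3·0+3·0+3·0+4·6 = 24 | 3·3+5·3 = 24
A: 3·1+3·6+3·0+4·4 = 37 | 3·4+5·5 = 37
L: 3·0+3·5+3·2+4·7 = 49 | 3·3+5·8 = 49
Y: 3·4+3·6+3·3+4·4 = 55 | 3·5+5·8 = 55
gcd(3,3,3,4,3,5) = 1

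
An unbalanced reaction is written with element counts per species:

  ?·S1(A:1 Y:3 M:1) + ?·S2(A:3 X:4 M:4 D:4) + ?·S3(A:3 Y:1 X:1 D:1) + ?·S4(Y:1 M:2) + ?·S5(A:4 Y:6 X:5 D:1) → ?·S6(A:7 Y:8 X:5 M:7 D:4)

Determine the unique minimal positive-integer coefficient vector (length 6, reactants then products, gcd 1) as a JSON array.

Coefficients: [6, 3, 3, 5, 1, 4]

A: 6·1+3·3+3·3+5·0+1·4 = 28 | 4·7 = 28
Y: 6·3+3·0+3·1+5·1+1·6 = 32 | 4·8 = 32
X: 6·0+3·4+3·1+5·0+1·5 = 20 | 4·5 = 20
M: 6·1+3·4+3·0+5·2+1·0 = 28 | 4·7 = 28
D: 6·0+3·4+3·1+5·0+1·1 = 16 | 4·4 = 16
gcd(6,3,3,5,1,4) = 1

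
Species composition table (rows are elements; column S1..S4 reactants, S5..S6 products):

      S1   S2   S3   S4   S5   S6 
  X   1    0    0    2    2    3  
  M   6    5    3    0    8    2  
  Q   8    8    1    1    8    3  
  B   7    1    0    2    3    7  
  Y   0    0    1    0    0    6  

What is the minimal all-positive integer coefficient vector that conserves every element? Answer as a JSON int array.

X: 1·1+2·0+6·0+5·2 = 11 | 4·2+1·3 = 11
M: 1·6+2·5+6·3+5·0 = 34 | 4·8+1·2 = 34
Q: 1·8+2·8+6·1+5·1 = 35 | 4·8+1·3 = 35
B: 1·7+2·1+6·0+5·2 = 19 | 4·3+1·7 = 19
Y: 1·0+2·0+6·1+5·0 = 6 | 4·0+1·6 = 6
gcd(1,2,6,5,4,1) = 1

Coefficients: [1, 2, 6, 5, 4, 1]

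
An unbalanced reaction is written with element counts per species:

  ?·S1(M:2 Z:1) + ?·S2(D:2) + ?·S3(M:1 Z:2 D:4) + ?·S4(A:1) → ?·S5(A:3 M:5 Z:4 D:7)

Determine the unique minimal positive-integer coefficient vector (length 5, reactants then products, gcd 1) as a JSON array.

A: 4·0+3·0+2·0+6·1 = 6 | 2·3 = 6
M: 4·2+3·0+2·1+6·0 = 10 | 2·5 = 10
Z: 4·1+3·0+2·2+6·0 = 8 | 2·4 = 8
D: 4·0+3·2+2·4+6·0 = 14 | 2·7 = 14
gcd(4,3,2,6,2) = 1

Coefficients: [4, 3, 2, 6, 2]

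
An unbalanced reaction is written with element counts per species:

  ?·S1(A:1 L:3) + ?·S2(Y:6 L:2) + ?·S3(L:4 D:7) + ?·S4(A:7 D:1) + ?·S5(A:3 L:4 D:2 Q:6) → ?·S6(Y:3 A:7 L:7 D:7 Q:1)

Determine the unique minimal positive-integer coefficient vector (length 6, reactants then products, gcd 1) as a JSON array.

Coefficients: [4, 3, 5, 5, 1, 6]

Y: 4·0+3·6+5·0+5·0+1·0 = 18 | 6·3 = 18
A: 4·1+3·0+5·0+5·7+1·3 = 42 | 6·7 = 42
L: 4·3+3·2+5·4+5·0+1·4 = 42 | 6·7 = 42
D: 4·0+3·0+5·7+5·1+1·2 = 42 | 6·7 = 42
Q: 4·0+3·0+5·0+5·0+1·6 = 6 | 6·1 = 6
gcd(4,3,5,5,1,6) = 1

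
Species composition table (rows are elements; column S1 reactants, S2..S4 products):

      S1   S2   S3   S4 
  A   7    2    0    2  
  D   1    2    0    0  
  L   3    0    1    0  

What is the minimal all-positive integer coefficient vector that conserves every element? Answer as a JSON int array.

A: 2·7 = 14 | 1·2+6·0+6·2 = 14
D: 2·1 = 2 | 1·2+6·0+6·0 = 2
L: 2·3 = 6 | 1·0+6·1+6·0 = 6
gcd(2,1,6,6) = 1

Coefficients: [2, 1, 6, 6]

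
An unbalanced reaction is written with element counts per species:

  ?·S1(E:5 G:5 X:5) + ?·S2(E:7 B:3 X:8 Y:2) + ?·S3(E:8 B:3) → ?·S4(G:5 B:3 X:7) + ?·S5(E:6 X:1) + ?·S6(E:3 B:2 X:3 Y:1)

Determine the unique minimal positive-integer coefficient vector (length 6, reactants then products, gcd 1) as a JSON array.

E: 1·5+3·7+2·8 = 42 | 1·0+4·6+6·3 = 42
G: 1·5+3·0+2·0 = 5 | 1·5+4·0+6·0 = 5
B: 1·0+3·3+2·3 = 15 | 1·3+4·0+6·2 = 15
X: 1·5+3·8+2·0 = 29 | 1·7+4·1+6·3 = 29
Y: 1·0+3·2+2·0 = 6 | 1·0+4·0+6·1 = 6
gcd(1,3,2,1,4,6) = 1

Coefficients: [1, 3, 2, 1, 4, 6]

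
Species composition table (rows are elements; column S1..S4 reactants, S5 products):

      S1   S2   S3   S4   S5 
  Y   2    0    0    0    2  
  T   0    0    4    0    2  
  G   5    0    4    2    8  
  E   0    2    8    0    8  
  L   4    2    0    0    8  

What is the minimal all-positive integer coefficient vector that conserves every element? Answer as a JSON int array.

Coefficients: [2, 4, 1, 1, 2]

Y: 2·2+4·0+1·0+1·0 = 4 | 2·2 = 4
T: 2·0+4·0+1·4+1·0 = 4 | 2·2 = 4
G: 2·5+4·0+1·4+1·2 = 16 | 2·8 = 16
E: 2·0+4·2+1·8+1·0 = 16 | 2·8 = 16
L: 2·4+4·2+1·0+1·0 = 16 | 2·8 = 16
gcd(2,4,1,1,2) = 1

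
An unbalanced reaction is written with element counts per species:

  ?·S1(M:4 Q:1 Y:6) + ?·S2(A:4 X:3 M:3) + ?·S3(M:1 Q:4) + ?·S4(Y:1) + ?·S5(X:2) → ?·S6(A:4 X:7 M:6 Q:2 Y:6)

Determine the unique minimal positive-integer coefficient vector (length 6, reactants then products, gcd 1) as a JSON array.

A: 2·0+3·4+1·0+6·0+6·0 = 12 | 3·4 = 12
X: 2·0+3·3+1·0+6·0+6·2 = 21 | 3·7 = 21
M: 2·4+3·3+1·1+6·0+6·0 = 18 | 3·6 = 18
Q: 2·1+3·0+1·4+6·0+6·0 = 6 | 3·2 = 6
Y: 2·6+3·0+1·0+6·1+6·0 = 18 | 3·6 = 18
gcd(2,3,1,6,6,3) = 1

Coefficients: [2, 3, 1, 6, 6, 3]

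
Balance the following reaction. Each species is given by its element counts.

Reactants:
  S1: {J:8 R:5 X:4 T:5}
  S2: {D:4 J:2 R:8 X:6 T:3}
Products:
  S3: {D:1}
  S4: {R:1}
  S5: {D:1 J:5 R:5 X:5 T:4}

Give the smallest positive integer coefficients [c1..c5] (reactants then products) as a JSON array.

Coefficients: [1, 1, 2, 3, 2]

D: 1·0+1·4 = 4 | 2·1+3·0+2·1 = 4
J: 1·8+1·2 = 10 | 2·0+3·0+2·5 = 10
R: 1·5+1·8 = 13 | 2·0+3·1+2·5 = 13
X: 1·4+1·6 = 10 | 2·0+3·0+2·5 = 10
T: 1·5+1·3 = 8 | 2·0+3·0+2·4 = 8
gcd(1,1,2,3,2) = 1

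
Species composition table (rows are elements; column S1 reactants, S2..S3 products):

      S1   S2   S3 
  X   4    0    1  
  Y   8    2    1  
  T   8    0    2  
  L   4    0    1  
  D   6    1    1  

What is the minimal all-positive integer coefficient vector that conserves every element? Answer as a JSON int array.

Coefficients: [1, 2, 4]

X: 1·4 = 4 | 2·0+4·1 = 4
Y: 1·8 = 8 | 2·2+4·1 = 8
T: 1·8 = 8 | 2·0+4·2 = 8
L: 1·4 = 4 | 2·0+4·1 = 4
D: 1·6 = 6 | 2·1+4·1 = 6
gcd(1,2,4) = 1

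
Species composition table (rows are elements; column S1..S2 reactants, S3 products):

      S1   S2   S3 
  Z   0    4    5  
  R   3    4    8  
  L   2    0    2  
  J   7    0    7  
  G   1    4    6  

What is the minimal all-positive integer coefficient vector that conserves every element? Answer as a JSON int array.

Coefficients: [4, 5, 4]

Z: 4·0+5·4 = 20 | 4·5 = 20
R: 4·3+5·4 = 32 | 4·8 = 32
L: 4·2+5·0 = 8 | 4·2 = 8
J: 4·7+5·0 = 28 | 4·7 = 28
G: 4·1+5·4 = 24 | 4·6 = 24
gcd(4,5,4) = 1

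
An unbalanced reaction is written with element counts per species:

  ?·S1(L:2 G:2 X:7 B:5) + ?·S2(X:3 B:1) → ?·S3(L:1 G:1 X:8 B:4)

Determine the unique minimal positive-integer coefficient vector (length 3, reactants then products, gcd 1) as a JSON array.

Coefficients: [1, 3, 2]

L: 1·2+3·0 = 2 | 2·1 = 2
G: 1·2+3·0 = 2 | 2·1 = 2
X: 1·7+3·3 = 16 | 2·8 = 16
B: 1·5+3·1 = 8 | 2·4 = 8
gcd(1,3,2) = 1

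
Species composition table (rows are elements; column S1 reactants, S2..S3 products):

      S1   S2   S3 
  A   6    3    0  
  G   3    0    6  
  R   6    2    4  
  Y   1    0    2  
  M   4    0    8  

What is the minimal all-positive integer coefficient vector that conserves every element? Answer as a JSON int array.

Coefficients: [2, 4, 1]

A: 2·6 = 12 | 4·3+1·0 = 12
G: 2·3 = 6 | 4·0+1·6 = 6
R: 2·6 = 12 | 4·2+1·4 = 12
Y: 2·1 = 2 | 4·0+1·2 = 2
M: 2·4 = 8 | 4·0+1·8 = 8
gcd(2,4,1) = 1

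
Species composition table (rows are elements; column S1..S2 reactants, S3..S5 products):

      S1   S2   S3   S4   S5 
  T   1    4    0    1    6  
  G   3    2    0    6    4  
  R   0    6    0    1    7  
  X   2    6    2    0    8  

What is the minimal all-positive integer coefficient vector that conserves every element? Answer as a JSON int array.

T: 6·1+5·4 = 26 | 5·0+2·1+4·6 = 26
G: 6·3+5·2 = 28 | 5·0+2·6+4·4 = 28
R: 6·0+5·6 = 30 | 5·0+2·1+4·7 = 30
X: 6·2+5·6 = 42 | 5·2+2·0+4·8 = 42
gcd(6,5,5,2,4) = 1

Coefficients: [6, 5, 5, 2, 4]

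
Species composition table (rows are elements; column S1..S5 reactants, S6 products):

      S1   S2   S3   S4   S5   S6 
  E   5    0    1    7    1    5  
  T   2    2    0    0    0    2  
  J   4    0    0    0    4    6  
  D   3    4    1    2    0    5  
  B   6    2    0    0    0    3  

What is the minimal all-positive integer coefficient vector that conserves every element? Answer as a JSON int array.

E: 1·5+3·0+3·1+1·7+5·1 = 20 | 4·5 = 20
T: 1·2+3·2+3·0+1·0+5·0 = 8 | 4·2 = 8
J: 1·4+3·0+3·0+1·0+5·4 = 24 | 4·6 = 24
D: 1·3+3·4+3·1+1·2+5·0 = 20 | 4·5 = 20
B: 1·6+3·2+3·0+1·0+5·0 = 12 | 4·3 = 12
gcd(1,3,3,1,5,4) = 1

Coefficients: [1, 3, 3, 1, 5, 4]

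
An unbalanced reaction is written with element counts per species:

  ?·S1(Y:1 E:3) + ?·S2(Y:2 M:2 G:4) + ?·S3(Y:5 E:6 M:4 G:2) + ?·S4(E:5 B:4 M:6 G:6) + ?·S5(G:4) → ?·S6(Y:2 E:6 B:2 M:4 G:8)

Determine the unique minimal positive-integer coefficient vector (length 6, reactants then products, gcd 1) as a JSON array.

Coefficients: [5, 1, 1, 3, 6, 6]

Y: 5·1+1·2+1·5+3·0+6·0 = 12 | 6·2 = 12
E: 5·3+1·0+1·6+3·5+6·0 = 36 | 6·6 = 36
B: 5·0+1·0+1·0+3·4+6·0 = 12 | 6·2 = 12
M: 5·0+1·2+1·4+3·6+6·0 = 24 | 6·4 = 24
G: 5·0+1·4+1·2+3·6+6·4 = 48 | 6·8 = 48
gcd(5,1,1,3,6,6) = 1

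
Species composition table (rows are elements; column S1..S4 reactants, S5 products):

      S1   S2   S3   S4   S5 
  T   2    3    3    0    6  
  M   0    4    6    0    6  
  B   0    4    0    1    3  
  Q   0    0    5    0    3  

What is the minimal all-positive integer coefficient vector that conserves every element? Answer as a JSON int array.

T: 6·2+3·3+3·3+3·0 = 30 | 5·6 = 30
M: 6·0+3·4+3·6+3·0 = 30 | 5·6 = 30
B: 6·0+3·4+3·0+3·1 = 15 | 5·3 = 15
Q: 6·0+3·0+3·5+3·0 = 15 | 5·3 = 15
gcd(6,3,3,3,5) = 1

Coefficients: [6, 3, 3, 3, 5]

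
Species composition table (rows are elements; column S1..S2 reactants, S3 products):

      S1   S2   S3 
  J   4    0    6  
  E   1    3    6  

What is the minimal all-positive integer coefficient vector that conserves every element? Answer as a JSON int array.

J: 3·4+3·0 = 12 | 2·6 = 12
E: 3·1+3·3 = 12 | 2·6 = 12
gcd(3,3,2) = 1

Coefficients: [3, 3, 2]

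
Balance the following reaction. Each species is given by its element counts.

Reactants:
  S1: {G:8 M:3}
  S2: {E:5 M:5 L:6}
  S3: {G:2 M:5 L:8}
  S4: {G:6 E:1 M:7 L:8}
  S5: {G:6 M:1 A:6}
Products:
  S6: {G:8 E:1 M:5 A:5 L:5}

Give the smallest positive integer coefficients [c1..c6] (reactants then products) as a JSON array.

G: 1·8+1·0+2·2+1·6+5·6 = 48 | 6·8 = 48
E: 1·0+1·5+2·0+1·1+5·0 = 6 | 6·1 = 6
M: 1·3+1·5+2·5+1·7+5·1 = 30 | 6·5 = 30
A: 1·0+1·0+2·0+1·0+5·6 = 30 | 6·5 = 30
L: 1·0+1·6+2·8+1·8+5·0 = 30 | 6·5 = 30
gcd(1,1,2,1,5,6) = 1

Coefficients: [1, 1, 2, 1, 5, 6]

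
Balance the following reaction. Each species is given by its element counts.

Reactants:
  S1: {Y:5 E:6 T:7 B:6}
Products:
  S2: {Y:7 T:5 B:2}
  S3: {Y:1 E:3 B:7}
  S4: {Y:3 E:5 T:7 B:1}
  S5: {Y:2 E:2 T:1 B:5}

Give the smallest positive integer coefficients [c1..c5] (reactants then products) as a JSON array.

Coefficients: [5, 1, 2, 4, 2]

Y: 5·5 = 25 | 1·7+2·1+4·3+2·2 = 25
E: 5·6 = 30 | 1·0+2·3+4·5+2·2 = 30
T: 5·7 = 35 | 1·5+2·0+4·7+2·1 = 35
B: 5·6 = 30 | 1·2+2·7+4·1+2·5 = 30
gcd(5,1,2,4,2) = 1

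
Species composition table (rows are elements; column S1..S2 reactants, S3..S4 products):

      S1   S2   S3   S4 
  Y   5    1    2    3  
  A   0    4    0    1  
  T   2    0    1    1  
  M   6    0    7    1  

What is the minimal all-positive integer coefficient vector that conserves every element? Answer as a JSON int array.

Y: 3·5+1·1 = 16 | 2·2+4·3 = 16
A: 3·0+1·4 = 4 | 2·0+4·1 = 4
T: 3·2+1·0 = 6 | 2·1+4·1 = 6
M: 3·6+1·0 = 18 | 2·7+4·1 = 18
gcd(3,1,2,4) = 1

Coefficients: [3, 1, 2, 4]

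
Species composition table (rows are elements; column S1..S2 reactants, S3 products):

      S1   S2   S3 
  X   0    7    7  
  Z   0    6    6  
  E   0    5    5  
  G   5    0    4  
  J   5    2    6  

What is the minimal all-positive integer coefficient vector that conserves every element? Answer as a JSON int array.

Coefficients: [4, 5, 5]

X: 4·0+5·7 = 35 | 5·7 = 35
Z: 4·0+5·6 = 30 | 5·6 = 30
E: 4·0+5·5 = 25 | 5·5 = 25
G: 4·5+5·0 = 20 | 5·4 = 20
J: 4·5+5·2 = 30 | 5·6 = 30
gcd(4,5,5) = 1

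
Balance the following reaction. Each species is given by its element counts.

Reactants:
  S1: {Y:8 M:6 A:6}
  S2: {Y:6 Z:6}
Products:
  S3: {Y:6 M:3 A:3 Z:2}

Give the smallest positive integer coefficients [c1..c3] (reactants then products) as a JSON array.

Coefficients: [3, 2, 6]

Y: 3·8+2·6 = 36 | 6·6 = 36
M: 3·6+2·0 = 18 | 6·3 = 18
A: 3·6+2·0 = 18 | 6·3 = 18
Z: 3·0+2·6 = 12 | 6·2 = 12
gcd(3,2,6) = 1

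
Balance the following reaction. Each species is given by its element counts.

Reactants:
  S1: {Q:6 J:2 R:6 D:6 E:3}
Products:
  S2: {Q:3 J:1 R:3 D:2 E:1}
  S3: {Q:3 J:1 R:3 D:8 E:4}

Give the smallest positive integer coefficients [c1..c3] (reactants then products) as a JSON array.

Coefficients: [3, 5, 1]

Q: 3·6 = 18 | 5·3+1·3 = 18
J: 3·2 = 6 | 5·1+1·1 = 6
R: 3·6 = 18 | 5·3+1·3 = 18
D: 3·6 = 18 | 5·2+1·8 = 18
E: 3·3 = 9 | 5·1+1·4 = 9
gcd(3,5,1) = 1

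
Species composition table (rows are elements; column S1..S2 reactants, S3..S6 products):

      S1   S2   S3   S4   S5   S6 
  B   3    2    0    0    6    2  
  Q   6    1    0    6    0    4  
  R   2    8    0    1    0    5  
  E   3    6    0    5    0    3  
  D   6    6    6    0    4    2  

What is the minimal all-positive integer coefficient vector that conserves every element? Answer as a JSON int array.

Coefficients: [6, 2, 5, 3, 2, 5]

B: 6·3+2·2 = 22 | 5·0+3·0+2·6+5·2 = 22
Q: 6·6+2·1 = 38 | 5·0+3·6+2·0+5·4 = 38
R: 6·2+2·8 = 28 | 5·0+3·1+2·0+5·5 = 28
E: 6·3+2·6 = 30 | 5·0+3·5+2·0+5·3 = 30
D: 6·6+2·6 = 48 | 5·6+3·0+2·4+5·2 = 48
gcd(6,2,5,3,2,5) = 1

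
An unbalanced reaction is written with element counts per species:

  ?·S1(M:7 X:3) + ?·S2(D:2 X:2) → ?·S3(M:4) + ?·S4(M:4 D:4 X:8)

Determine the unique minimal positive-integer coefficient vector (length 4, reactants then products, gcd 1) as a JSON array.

Coefficients: [4, 6, 4, 3]

M: 4·7+6·0 = 28 | 4·4+3·4 = 28
D: 4·0+6·2 = 12 | 4·0+3·4 = 12
X: 4·3+6·2 = 24 | 4·0+3·8 = 24
gcd(4,6,4,3) = 1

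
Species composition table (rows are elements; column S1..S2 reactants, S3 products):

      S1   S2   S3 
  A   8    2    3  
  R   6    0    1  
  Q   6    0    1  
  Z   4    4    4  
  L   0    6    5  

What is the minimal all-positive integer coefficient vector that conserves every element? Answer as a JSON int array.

A: 1·8+5·2 = 18 | 6·3 = 18
R: 1·6+5·0 = 6 | 6·1 = 6
Q: 1·6+5·0 = 6 | 6·1 = 6
Z: 1·4+5·4 = 24 | 6·4 = 24
L: 1·0+5·6 = 30 | 6·5 = 30
gcd(1,5,6) = 1

Coefficients: [1, 5, 6]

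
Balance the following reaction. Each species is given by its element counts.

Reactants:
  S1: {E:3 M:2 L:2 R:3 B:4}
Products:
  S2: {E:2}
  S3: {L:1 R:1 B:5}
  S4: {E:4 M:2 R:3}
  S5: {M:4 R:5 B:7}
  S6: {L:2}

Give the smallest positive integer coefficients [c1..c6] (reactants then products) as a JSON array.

E: 6·3 = 18 | 5·2+2·0+2·4+2·0+5·0 = 18
M: 6·2 = 12 | 5·0+2·0+2·2+2·4+5·0 = 12
L: 6·2 = 12 | 5·0+2·1+2·0+2·0+5·2 = 12
R: 6·3 = 18 | 5·0+2·1+2·3+2·5+5·0 = 18
B: 6·4 = 24 | 5·0+2·5+2·0+2·7+5·0 = 24
gcd(6,5,2,2,2,5) = 1

Coefficients: [6, 5, 2, 2, 2, 5]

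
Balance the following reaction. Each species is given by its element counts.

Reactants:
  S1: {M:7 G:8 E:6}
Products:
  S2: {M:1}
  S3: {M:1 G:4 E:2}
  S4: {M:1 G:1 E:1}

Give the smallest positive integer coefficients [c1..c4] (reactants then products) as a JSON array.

Coefficients: [1, 2, 1, 4]

M: 1·7 = 7 | 2·1+1·1+4·1 = 7
G: 1·8 = 8 | 2·0+1·4+4·1 = 8
E: 1·6 = 6 | 2·0+1·2+4·1 = 6
gcd(1,2,1,4) = 1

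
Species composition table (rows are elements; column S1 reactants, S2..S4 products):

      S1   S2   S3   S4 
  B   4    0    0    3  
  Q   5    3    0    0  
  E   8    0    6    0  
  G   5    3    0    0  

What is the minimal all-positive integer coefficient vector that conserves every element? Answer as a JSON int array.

Coefficients: [3, 5, 4, 4]

B: 3·4 = 12 | 5·0+4·0+4·3 = 12
Q: 3·5 = 15 | 5·3+4·0+4·0 = 15
E: 3·8 = 24 | 5·0+4·6+4·0 = 24
G: 3·5 = 15 | 5·3+4·0+4·0 = 15
gcd(3,5,4,4) = 1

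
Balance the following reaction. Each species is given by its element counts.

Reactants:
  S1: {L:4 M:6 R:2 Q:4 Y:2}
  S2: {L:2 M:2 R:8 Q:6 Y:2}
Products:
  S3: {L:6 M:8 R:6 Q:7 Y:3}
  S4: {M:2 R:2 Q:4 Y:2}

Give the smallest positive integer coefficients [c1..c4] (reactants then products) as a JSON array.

Coefficients: [5, 2, 4, 1]

L: 5·4+2·2 = 24 | 4·6+1·0 = 24
M: 5·6+2·2 = 34 | 4·8+1·2 = 34
R: 5·2+2·8 = 26 | 4·6+1·2 = 26
Q: 5·4+2·6 = 32 | 4·7+1·4 = 32
Y: 5·2+2·2 = 14 | 4·3+1·2 = 14
gcd(5,2,4,1) = 1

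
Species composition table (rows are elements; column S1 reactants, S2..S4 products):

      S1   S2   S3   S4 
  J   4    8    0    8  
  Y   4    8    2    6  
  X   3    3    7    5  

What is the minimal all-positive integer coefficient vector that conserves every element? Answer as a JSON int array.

Coefficients: [6, 2, 1, 1]

J: 6·4 = 24 | 2·8+1·0+1·8 = 24
Y: 6·4 = 24 | 2·8+1·2+1·6 = 24
X: 6·3 = 18 | 2·3+1·7+1·5 = 18
gcd(6,2,1,1) = 1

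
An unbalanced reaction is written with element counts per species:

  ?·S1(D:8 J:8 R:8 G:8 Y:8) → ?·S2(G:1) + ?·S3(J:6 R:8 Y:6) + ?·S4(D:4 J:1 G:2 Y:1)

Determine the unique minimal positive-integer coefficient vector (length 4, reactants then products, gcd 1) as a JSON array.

Coefficients: [1, 4, 1, 2]

D: 1·8 = 8 | 4·0+1·0+2·4 = 8
J: 1·8 = 8 | 4·0+1·6+2·1 = 8
R: 1·8 = 8 | 4·0+1·8+2·0 = 8
G: 1·8 = 8 | 4·1+1·0+2·2 = 8
Y: 1·8 = 8 | 4·0+1·6+2·1 = 8
gcd(1,4,1,2) = 1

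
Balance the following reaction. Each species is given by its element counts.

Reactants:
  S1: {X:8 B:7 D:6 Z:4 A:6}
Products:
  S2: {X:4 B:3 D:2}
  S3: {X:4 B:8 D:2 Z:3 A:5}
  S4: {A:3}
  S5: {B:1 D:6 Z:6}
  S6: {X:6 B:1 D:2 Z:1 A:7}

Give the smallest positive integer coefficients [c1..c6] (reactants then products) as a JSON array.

X: 5·8 = 40 | 5·4+2·4+2·0+2·0+2·6 = 40
B: 5·7 = 35 | 5·3+2·8+2·0+2·1+2·1 = 35
D: 5·6 = 30 | 5·2+2·2+2·0+2·6+2·2 = 30
Z: 5·4 = 20 | 5·0+2·3+2·0+2·6+2·1 = 20
A: 5·6 = 30 | 5·0+2·5+2·3+2·0+2·7 = 30
gcd(5,5,2,2,2,2) = 1

Coefficients: [5, 5, 2, 2, 2, 2]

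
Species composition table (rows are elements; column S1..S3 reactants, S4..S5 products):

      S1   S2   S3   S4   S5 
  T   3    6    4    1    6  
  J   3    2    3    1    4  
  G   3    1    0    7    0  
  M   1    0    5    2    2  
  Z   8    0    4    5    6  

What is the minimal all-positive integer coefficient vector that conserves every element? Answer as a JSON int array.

T: 4·3+2·6+2·4 = 32 | 2·1+5·6 = 32
J: 4·3+2·2+2·3 = 22 | 2·1+5·4 = 22
G: 4·3+2·1+2·0 = 14 | 2·7+5·0 = 14
M: 4·1+2·0+2·5 = 14 | 2·2+5·2 = 14
Z: 4·8+2·0+2·4 = 40 | 2·5+5·6 = 40
gcd(4,2,2,2,5) = 1

Coefficients: [4, 2, 2, 2, 5]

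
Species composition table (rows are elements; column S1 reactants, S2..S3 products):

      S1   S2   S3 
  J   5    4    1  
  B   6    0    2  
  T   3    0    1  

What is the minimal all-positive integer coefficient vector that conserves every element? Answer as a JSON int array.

J: 2·5 = 10 | 1·4+6·1 = 10
B: 2·6 = 12 | 1·0+6·2 = 12
T: 2·3 = 6 | 1·0+6·1 = 6
gcd(2,1,6) = 1

Coefficients: [2, 1, 6]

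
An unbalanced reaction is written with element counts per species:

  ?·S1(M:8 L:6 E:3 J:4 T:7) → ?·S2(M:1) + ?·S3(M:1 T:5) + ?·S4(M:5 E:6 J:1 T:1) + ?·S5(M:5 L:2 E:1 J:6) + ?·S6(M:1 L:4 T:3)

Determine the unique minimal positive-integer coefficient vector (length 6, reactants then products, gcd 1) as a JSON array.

Coefficients: [5, 6, 3, 2, 3, 6]

M: 5·8 = 40 | 6·1+3·1+2·5+3·5+6·1 = 40
L: 5·6 = 30 | 6·0+3·0+2·0+3·2+6·4 = 30
E: 5·3 = 15 | 6·0+3·0+2·6+3·1+6·0 = 15
J: 5·4 = 20 | 6·0+3·0+2·1+3·6+6·0 = 20
T: 5·7 = 35 | 6·0+3·5+2·1+3·0+6·3 = 35
gcd(5,6,3,2,3,6) = 1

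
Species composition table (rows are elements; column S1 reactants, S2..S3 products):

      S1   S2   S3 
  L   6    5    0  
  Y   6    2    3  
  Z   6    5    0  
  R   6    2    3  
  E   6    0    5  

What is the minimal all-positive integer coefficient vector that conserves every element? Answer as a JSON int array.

L: 5·6 = 30 | 6·5+6·0 = 30
Y: 5·6 = 30 | 6·2+6·3 = 30
Z: 5·6 = 30 | 6·5+6·0 = 30
R: 5·6 = 30 | 6·2+6·3 = 30
E: 5·6 = 30 | 6·0+6·5 = 30
gcd(5,6,6) = 1

Coefficients: [5, 6, 6]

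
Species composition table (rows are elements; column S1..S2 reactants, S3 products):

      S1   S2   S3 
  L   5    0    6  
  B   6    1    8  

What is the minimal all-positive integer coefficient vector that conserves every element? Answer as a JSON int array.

L: 6·5+4·0 = 30 | 5·6 = 30
B: 6·6+4·1 = 40 | 5·8 = 40
gcd(6,4,5) = 1

Coefficients: [6, 4, 5]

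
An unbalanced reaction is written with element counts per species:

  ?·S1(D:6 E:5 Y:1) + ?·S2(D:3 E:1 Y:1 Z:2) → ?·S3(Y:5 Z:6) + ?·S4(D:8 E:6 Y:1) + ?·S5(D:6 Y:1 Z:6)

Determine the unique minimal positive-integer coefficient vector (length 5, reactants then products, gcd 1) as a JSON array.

D: 6·6+6·3 = 54 | 1·0+6·8+1·6 = 54
E: 6·5+6·1 = 36 | 1·0+6·6+1·0 = 36
Y: 6·1+6·1 = 12 | 1·5+6·1+1·1 = 12
Z: 6·0+6·2 = 12 | 1·6+6·0+1·6 = 12
gcd(6,6,1,6,1) = 1

Coefficients: [6, 6, 1, 6, 1]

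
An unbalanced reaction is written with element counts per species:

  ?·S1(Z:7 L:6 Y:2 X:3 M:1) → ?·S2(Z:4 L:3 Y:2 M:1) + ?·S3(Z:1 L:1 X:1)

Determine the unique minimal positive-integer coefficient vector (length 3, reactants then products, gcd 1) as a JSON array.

Z: 1·7 = 7 | 1·4+3·1 = 7
L: 1·6 = 6 | 1·3+3·1 = 6
Y: 1·2 = 2 | 1·2+3·0 = 2
X: 1·3 = 3 | 1·0+3·1 = 3
M: 1·1 = 1 | 1·1+3·0 = 1
gcd(1,1,3) = 1

Coefficients: [1, 1, 3]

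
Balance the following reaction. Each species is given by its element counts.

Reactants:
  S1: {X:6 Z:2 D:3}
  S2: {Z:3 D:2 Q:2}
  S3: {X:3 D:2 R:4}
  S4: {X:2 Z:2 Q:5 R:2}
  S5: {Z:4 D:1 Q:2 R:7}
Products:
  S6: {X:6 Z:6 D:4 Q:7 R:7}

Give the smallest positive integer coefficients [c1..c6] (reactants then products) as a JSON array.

Coefficients: [1, 2, 2, 3, 1, 3]

X: 1·6+2·0+2·3+3·2+1·0 = 18 | 3·6 = 18
Z: 1·2+2·3+2·0+3·2+1·4 = 18 | 3·6 = 18
D: 1·3+2·2+2·2+3·0+1·1 = 12 | 3·4 = 12
Q: 1·0+2·2+2·0+3·5+1·2 = 21 | 3·7 = 21
R: 1·0+2·0+2·4+3·2+1·7 = 21 | 3·7 = 21
gcd(1,2,2,3,1,3) = 1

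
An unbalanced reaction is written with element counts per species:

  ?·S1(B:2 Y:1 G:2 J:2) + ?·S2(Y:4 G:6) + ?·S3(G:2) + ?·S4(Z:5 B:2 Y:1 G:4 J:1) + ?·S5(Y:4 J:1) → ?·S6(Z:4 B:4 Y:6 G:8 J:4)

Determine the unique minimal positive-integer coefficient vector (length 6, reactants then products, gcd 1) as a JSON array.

Z: 6·0+1·0+3·0+4·5+4·0 = 20 | 5·4 = 20
B: 6·2+1·0+3·0+4·2+4·0 = 20 | 5·4 = 20
Y: 6·1+1·4+3·0+4·1+4·4 = 30 | 5·6 = 30
G: 6·2+1·6+3·2+4·4+4·0 = 40 | 5·8 = 40
J: 6·2+1·0+3·0+4·1+4·1 = 20 | 5·4 = 20
gcd(6,1,3,4,4,5) = 1

Coefficients: [6, 1, 3, 4, 4, 5]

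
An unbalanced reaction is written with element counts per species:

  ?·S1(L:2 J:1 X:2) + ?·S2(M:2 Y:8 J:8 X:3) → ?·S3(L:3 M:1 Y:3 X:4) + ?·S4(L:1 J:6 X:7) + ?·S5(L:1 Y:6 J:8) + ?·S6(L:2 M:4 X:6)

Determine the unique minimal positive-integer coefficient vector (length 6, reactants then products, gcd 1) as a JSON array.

L: 6·2+3·0 = 12 | 2·3+1·1+3·1+1·2 = 12
M: 6·0+3·2 = 6 | 2·1+1·0+3·0+1·4 = 6
Y: 6·0+3·8 = 24 | 2·3+1·0+3·6+1·0 = 24
J: 6·1+3·8 = 30 | 2·0+1·6+3·8+1·0 = 30
X: 6·2+3·3 = 21 | 2·4+1·7+3·0+1·6 = 21
gcd(6,3,2,1,3,1) = 1

Coefficients: [6, 3, 2, 1, 3, 1]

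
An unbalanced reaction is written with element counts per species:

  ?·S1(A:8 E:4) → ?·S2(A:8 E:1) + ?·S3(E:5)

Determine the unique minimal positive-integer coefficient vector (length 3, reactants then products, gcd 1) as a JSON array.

Coefficients: [5, 5, 3]

A: 5·8 = 40 | 5·8+3·0 = 40
E: 5·4 = 20 | 5·1+3·5 = 20
gcd(5,5,3) = 1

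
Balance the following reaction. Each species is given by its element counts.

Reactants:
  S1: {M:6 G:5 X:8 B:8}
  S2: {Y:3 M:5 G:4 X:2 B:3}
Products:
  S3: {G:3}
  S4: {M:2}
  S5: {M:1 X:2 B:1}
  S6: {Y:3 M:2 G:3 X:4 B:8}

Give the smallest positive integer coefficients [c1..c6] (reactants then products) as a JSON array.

Coefficients: [1, 1, 2, 3, 3, 1]

Y: 1·0+1·3 = 3 | 2·0+3·0+3·0+1·3 = 3
M: 1·6+1·5 = 11 | 2·0+3·2+3·1+1·2 = 11
G: 1·5+1·4 = 9 | 2·3+3·0+3·0+1·3 = 9
X: 1·8+1·2 = 10 | 2·0+3·0+3·2+1·4 = 10
B: 1·8+1·3 = 11 | 2·0+3·0+3·1+1·8 = 11
gcd(1,1,2,3,3,1) = 1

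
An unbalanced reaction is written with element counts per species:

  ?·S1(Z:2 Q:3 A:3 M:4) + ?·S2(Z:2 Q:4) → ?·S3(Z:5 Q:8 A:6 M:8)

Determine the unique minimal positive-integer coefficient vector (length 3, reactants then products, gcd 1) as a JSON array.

Z: 4·2+1·2 = 10 | 2·5 = 10
Q: 4·3+1·4 = 16 | 2·8 = 16
A: 4·3+1·0 = 12 | 2·6 = 12
M: 4·4+1·0 = 16 | 2·8 = 16
gcd(4,1,2) = 1

Coefficients: [4, 1, 2]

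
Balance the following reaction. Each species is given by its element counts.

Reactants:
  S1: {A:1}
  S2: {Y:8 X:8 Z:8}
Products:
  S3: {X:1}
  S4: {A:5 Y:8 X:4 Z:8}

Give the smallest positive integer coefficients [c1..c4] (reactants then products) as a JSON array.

Coefficients: [5, 1, 4, 1]

A: 5·1+1·0 = 5 | 4·0+1·5 = 5
Y: 5·0+1·8 = 8 | 4·0+1·8 = 8
X: 5·0+1·8 = 8 | 4·1+1·4 = 8
Z: 5·0+1·8 = 8 | 4·0+1·8 = 8
gcd(5,1,4,1) = 1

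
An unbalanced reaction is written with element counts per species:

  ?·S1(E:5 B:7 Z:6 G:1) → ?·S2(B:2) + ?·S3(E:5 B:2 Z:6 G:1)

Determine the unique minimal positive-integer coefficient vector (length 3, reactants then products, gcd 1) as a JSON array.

Coefficients: [2, 5, 2]

E: 2·5 = 10 | 5·0+2·5 = 10
B: 2·7 = 14 | 5·2+2·2 = 14
Z: 2·6 = 12 | 5·0+2·6 = 12
G: 2·1 = 2 | 5·0+2·1 = 2
gcd(2,5,2) = 1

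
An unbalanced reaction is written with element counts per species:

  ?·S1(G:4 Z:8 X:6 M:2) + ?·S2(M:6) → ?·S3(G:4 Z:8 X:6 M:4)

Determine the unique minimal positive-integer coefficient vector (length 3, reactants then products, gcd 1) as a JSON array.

Coefficients: [3, 1, 3]

G: 3·4+1·0 = 12 | 3·4 = 12
Z: 3·8+1·0 = 24 | 3·8 = 24
X: 3·6+1·0 = 18 | 3·6 = 18
M: 3·2+1·6 = 12 | 3·4 = 12
gcd(3,1,3) = 1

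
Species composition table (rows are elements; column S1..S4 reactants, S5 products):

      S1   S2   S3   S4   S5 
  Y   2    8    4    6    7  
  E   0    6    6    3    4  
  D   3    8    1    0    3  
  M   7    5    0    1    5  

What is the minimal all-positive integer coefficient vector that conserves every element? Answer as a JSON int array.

Y: 3·2+1·8+1·4+4·6 = 42 | 6·7 = 42
E: 3·0+1·6+1·6+4·3 = 24 | 6·4 = 24
D: 3·3+1·8+1·1+4·0 = 18 | 6·3 = 18
M: 3·7+1·5+1·0+4·1 = 30 | 6·5 = 30
gcd(3,1,1,4,6) = 1

Coefficients: [3, 1, 1, 4, 6]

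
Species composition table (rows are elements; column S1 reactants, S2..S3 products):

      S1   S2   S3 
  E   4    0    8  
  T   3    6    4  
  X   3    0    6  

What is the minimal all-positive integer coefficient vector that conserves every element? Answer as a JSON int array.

Coefficients: [6, 1, 3]

E: 6·4 = 24 | 1·0+3·8 = 24
T: 6·3 = 18 | 1·6+3·4 = 18
X: 6·3 = 18 | 1·0+3·6 = 18
gcd(6,1,3) = 1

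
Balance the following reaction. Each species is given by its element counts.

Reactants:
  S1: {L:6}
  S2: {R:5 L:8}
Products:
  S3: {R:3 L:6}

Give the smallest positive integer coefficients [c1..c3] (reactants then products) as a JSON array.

Coefficients: [1, 3, 5]

R: 1·0+3·5 = 15 | 5·3 = 15
L: 1·6+3·8 = 30 | 5·6 = 30
gcd(1,3,5) = 1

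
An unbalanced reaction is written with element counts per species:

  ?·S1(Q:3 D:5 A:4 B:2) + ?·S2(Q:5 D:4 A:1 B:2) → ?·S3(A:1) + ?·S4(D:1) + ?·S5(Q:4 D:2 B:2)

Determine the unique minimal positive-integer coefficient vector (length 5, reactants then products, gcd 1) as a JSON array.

Q: 1·3+1·5 = 8 | 5·0+5·0+2·4 = 8
D: 1·5+1·4 = 9 | 5·0+5·1+2·2 = 9
A: 1·4+1·1 = 5 | 5·1+5·0+2·0 = 5
B: 1·2+1·2 = 4 | 5·0+5·0+2·2 = 4
gcd(1,1,5,5,2) = 1

Coefficients: [1, 1, 5, 5, 2]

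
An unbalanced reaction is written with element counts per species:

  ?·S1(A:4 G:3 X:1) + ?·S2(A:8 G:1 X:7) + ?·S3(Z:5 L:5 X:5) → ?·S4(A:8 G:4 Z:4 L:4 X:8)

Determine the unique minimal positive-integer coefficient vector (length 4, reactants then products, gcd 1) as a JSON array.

Coefficients: [6, 2, 4, 5]

A: 6·4+2·8+4·0 = 40 | 5·8 = 40
G: 6·3+2·1+4·0 = 20 | 5·4 = 20
Z: 6·0+2·0+4·5 = 20 | 5·4 = 20
L: 6·0+2·0+4·5 = 20 | 5·4 = 20
X: 6·1+2·7+4·5 = 40 | 5·8 = 40
gcd(6,2,4,5) = 1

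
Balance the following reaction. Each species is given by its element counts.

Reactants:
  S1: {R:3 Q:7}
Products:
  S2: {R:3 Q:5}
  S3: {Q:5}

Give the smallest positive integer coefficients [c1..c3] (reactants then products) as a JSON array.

R: 5·3 = 15 | 5·3+2·0 = 15
Q: 5·7 = 35 | 5·5+2·5 = 35
gcd(5,5,2) = 1

Coefficients: [5, 5, 2]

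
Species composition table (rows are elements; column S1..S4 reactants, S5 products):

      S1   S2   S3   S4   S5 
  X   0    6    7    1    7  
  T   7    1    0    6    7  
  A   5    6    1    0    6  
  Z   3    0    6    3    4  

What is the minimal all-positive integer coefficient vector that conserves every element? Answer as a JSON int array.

Coefficients: [1, 5, 1, 5, 6]

X: 1·0+5·6+1·7+5·1 = 42 | 6·7 = 42
T: 1·7+5·1+1·0+5·6 = 42 | 6·7 = 42
A: 1·5+5·6+1·1+5·0 = 36 | 6·6 = 36
Z: 1·3+5·0+1·6+5·3 = 24 | 6·4 = 24
gcd(1,5,1,5,6) = 1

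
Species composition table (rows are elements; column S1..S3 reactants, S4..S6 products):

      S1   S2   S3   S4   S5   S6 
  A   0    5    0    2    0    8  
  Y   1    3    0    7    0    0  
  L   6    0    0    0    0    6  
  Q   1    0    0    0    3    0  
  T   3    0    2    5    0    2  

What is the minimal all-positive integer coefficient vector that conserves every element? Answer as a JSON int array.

Coefficients: [3, 6, 6, 3, 1, 3]

A: 3·0+6·5+6·0 = 30 | 3·2+1·0+3·8 = 30
Y: 3·1+6·3+6·0 = 21 | 3·7+1·0+3·0 = 21
L: 3·6+6·0+6·0 = 18 | 3·0+1·0+3·6 = 18
Q: 3·1+6·0+6·0 = 3 | 3·0+1·3+3·0 = 3
T: 3·3+6·0+6·2 = 21 | 3·5+1·0+3·2 = 21
gcd(3,6,6,3,1,3) = 1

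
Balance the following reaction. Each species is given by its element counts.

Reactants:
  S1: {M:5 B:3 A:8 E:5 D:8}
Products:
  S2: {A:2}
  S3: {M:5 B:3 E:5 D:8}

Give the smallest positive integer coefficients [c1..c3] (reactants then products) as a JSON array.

Coefficients: [1, 4, 1]

M: 1·5 = 5 | 4·0+1·5 = 5
B: 1·3 = 3 | 4·0+1·3 = 3
A: 1·8 = 8 | 4·2+1·0 = 8
E: 1·5 = 5 | 4·0+1·5 = 5
D: 1·8 = 8 | 4·0+1·8 = 8
gcd(1,4,1) = 1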